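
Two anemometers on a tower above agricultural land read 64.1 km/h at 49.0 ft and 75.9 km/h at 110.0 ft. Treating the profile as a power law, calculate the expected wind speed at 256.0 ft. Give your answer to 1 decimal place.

First find α: α = ln(V₂/V₁)/ln(z₂/z₁) = ln(75.9/64.1)/ln(110.0/49.0) = 0.16897/0.80866 = 0.2090
Extrapolate from 110.0 ft to 256.0 ft: V₃ = 75.9 × (256.0/110.0)^0.2090 = 75.9 × 1.1930 = 90.5515 km/h

90.6 km/h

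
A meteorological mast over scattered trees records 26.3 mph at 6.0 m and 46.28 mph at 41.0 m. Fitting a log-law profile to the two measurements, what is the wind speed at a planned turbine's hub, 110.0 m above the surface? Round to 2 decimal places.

Log law: V ∝ ln(z/z₀). From the pair, with r = V₁/V₂ = 0.56828,
ln z₀ = (ln z₁ − r·ln z₂)/(1 − r) = (1.7918 − 0.56828×3.7136)/0.43172 = -0.7380 → z₀ = 0.4781 m
V₃ = V₁ · ln(z₃/z₀)/ln(z₁/z₀) = 26.3 × 5.4384/2.5297 = 56.5403 mph

56.54 mph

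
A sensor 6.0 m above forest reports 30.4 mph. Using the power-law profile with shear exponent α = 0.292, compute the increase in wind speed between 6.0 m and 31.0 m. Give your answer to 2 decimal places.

18.71 mph

Power law: V₂ = V₁ · (z₂/z₁)^α = 30.4 × (5.1667)^0.292 = 49.1056 mph
ΔV = 49.1056 − 30.4 = 18.7056 mph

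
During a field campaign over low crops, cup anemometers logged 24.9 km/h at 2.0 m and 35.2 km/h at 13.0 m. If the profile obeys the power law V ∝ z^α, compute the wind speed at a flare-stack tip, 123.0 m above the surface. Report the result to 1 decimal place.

53.3 km/h

First find α: α = ln(V₂/V₁)/ln(z₂/z₁) = ln(35.2/24.9)/ln(13.0/2.0) = 0.34618/1.87180 = 0.1849
Extrapolate from 13.0 m to 123.0 m: V₃ = 35.2 × (123.0/13.0)^0.1849 = 35.2 × 1.5153 = 53.3385 km/h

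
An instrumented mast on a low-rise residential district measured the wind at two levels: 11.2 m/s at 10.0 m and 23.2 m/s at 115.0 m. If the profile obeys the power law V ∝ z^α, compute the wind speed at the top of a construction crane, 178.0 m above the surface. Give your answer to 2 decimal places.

26.43 m/s

First find α: α = ln(V₂/V₁)/ln(z₂/z₁) = ln(23.2/11.2)/ln(115.0/10.0) = 0.72824/2.44235 = 0.2982
Extrapolate from 115.0 m to 178.0 m: V₃ = 23.2 × (178.0/115.0)^0.2982 = 23.2 × 1.1391 = 26.4276 m/s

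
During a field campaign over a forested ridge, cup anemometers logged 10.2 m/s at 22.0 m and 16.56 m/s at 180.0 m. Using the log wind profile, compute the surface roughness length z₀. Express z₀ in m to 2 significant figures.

z₀ ≈ 0.76 m

Log law: V(z) ∝ ln(z/z₀). With r = V₁/V₂ = 10.2/16.56 = 0.61594,
r · ln(z₂/z₀) = ln(z₁/z₀) ⇒ ln z₀ = (ln z₁ − r·ln z₂)/(1 − r)
ln z₀ = (3.09104 − 0.61594×5.19296) / 0.38406 = -0.2800
z₀ = exp(-0.2800) = 0.7558 m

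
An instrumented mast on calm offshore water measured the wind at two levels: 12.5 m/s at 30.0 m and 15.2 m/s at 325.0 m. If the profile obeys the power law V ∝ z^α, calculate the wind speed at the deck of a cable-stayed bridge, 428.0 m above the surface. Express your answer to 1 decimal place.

15.5 m/s

First find α: α = ln(V₂/V₁)/ln(z₂/z₁) = ln(15.2/12.5)/ln(325.0/30.0) = 0.19557/2.38263 = 0.0821
Extrapolate from 325.0 m to 428.0 m: V₃ = 15.2 × (428.0/325.0)^0.0821 = 15.2 × 1.0229 = 15.5474 m/s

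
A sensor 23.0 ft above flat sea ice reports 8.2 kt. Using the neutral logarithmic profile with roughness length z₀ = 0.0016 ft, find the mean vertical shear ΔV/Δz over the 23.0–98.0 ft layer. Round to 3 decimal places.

0.017 kt/ft

Log law: V₂ = V₁ · ln(z₂/z₀)/ln(z₁/z₀) = 8.2 × 11.0227/9.5732 = 9.4416 kt
ΔV/Δz = (9.4416 − 8.2)/(98.0 − 23.0) = 1.2416/75.0000 = 0.01655 kt/ft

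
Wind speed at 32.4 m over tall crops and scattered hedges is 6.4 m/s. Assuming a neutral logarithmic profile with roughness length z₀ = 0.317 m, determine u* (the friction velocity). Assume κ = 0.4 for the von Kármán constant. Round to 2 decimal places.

u* ≈ 0.55 m/s

Log law: V(z) = (u*/κ) · ln(z/z₀) ⇒ u* = κ · V / ln(z/z₀)
u* = 0.4 × 6.4 / ln(32.4/0.317) = 0.4 × 6.4 / 4.6270
   = 2.5600 / 4.6270 = 0.5533 m/s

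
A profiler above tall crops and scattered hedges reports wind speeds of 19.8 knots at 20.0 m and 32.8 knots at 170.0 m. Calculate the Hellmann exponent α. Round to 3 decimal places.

α ≈ 0.236

Power law: V₂/V₁ = (z₂/z₁)^α ⇒ α = ln(V₂/V₁) / ln(z₂/z₁)
α = ln(32.8/19.8) / ln(170.0/20.0) = ln(1.6566) / ln(8.5000)
  = 0.50475 / 2.14007 = 0.23586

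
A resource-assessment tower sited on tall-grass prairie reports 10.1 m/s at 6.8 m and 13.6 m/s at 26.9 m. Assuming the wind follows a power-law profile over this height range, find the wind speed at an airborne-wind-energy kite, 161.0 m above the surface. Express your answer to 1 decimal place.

20.0 m/s

First find α: α = ln(V₂/V₁)/ln(z₂/z₁) = ln(13.6/10.1)/ln(26.9/6.8) = 0.29753/1.37520 = 0.2164
Extrapolate from 26.9 m to 161.0 m: V₃ = 13.6 × (161.0/26.9)^0.2164 = 13.6 × 1.4727 = 20.0292 m/s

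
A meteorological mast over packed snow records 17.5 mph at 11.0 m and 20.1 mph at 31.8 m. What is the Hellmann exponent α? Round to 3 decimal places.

Power law: V₂/V₁ = (z₂/z₁)^α ⇒ α = ln(V₂/V₁) / ln(z₂/z₁)
α = ln(20.1/17.5) / ln(31.8/11.0) = ln(1.1486) / ln(2.8909)
  = 0.13852 / 1.06157 = 0.13048

α ≈ 0.130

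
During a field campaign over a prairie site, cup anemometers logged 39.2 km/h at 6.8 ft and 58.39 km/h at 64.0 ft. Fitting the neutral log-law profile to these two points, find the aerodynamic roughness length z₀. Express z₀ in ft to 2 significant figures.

Log law: V(z) ∝ ln(z/z₀). With r = V₁/V₂ = 39.2/58.39 = 0.67135,
r · ln(z₂/z₀) = ln(z₁/z₀) ⇒ ln z₀ = (ln z₁ − r·ln z₂)/(1 − r)
ln z₀ = (1.91692 − 0.67135×4.15888) / 0.32865 = -2.6628
z₀ = exp(-2.6628) = 0.06975 ft

z₀ ≈ 0.070 ft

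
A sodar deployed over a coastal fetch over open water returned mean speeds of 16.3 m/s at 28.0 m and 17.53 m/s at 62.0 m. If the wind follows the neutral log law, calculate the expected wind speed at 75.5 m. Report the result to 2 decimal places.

Log law: V ∝ ln(z/z₀). From the pair, with r = V₁/V₂ = 0.92983,
ln z₀ = (ln z₁ − r·ln z₂)/(1 − r) = (3.3322 − 0.92983×4.1271)/0.07017 = -7.2022 → z₀ = 0.0007449 m
V₃ = V₁ · ln(z₃/z₀)/ln(z₁/z₀) = 16.3 × 11.5264/10.5344 = 17.8348 m/s

17.83 m/s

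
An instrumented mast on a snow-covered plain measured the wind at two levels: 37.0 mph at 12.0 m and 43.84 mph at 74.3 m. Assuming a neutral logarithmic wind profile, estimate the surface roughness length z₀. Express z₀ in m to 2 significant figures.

Log law: V(z) ∝ ln(z/z₀). With r = V₁/V₂ = 37.0/43.84 = 0.84398,
r · ln(z₂/z₀) = ln(z₁/z₀) ⇒ ln z₀ = (ln z₁ − r·ln z₂)/(1 − r)
ln z₀ = (2.48491 − 0.84398×4.30811) / 0.15602 = -7.3775
z₀ = exp(-7.3775) = 0.0006252 m

z₀ ≈ 0.00063 m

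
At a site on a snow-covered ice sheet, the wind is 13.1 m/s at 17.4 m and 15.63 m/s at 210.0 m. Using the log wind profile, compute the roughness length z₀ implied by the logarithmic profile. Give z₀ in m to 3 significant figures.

z₀ ≈ 0.0000436 m

Log law: V(z) ∝ ln(z/z₀). With r = V₁/V₂ = 13.1/15.63 = 0.83813,
r · ln(z₂/z₀) = ln(z₁/z₀) ⇒ ln z₀ = (ln z₁ − r·ln z₂)/(1 − r)
ln z₀ = (2.85647 − 0.83813×5.34711) / 0.16187 = -10.0397
z₀ = exp(-10.0397) = 0.00004363 m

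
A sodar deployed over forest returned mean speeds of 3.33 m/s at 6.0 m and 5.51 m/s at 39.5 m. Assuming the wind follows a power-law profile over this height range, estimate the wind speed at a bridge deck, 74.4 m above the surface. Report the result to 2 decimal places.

First find α: α = ln(V₂/V₁)/ln(z₂/z₁) = ln(5.51/3.33)/ln(39.5/6.0) = 0.50359/1.88454 = 0.2672
Extrapolate from 39.5 m to 74.4 m: V₃ = 5.51 × (74.4/39.5)^0.2672 = 5.51 × 1.1843 = 6.5258 m/s

6.53 m/s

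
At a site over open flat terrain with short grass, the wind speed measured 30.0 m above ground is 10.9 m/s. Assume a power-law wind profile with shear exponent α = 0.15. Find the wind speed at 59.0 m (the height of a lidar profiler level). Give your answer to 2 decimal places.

12.06 m/s

Power-law profile: V₂ = V₁ · (z₂/z₁)^α
V₂ = 10.9 × (59.0/30.0)^0.15 = 10.9 × (1.9667)^0.15
    = 10.9 × 1.1068 = 12.0639 m/s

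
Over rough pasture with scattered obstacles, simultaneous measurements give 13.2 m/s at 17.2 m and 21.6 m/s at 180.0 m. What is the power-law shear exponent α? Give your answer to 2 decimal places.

Power law: V₂/V₁ = (z₂/z₁)^α ⇒ α = ln(V₂/V₁) / ln(z₂/z₁)
α = ln(21.6/13.2) / ln(180.0/17.2) = ln(1.6364) / ln(10.4651)
  = 0.49248 / 2.34805 = 0.20974

α ≈ 0.21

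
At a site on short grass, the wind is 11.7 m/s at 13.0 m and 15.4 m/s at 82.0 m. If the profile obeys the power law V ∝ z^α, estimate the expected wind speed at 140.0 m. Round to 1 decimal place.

First find α: α = ln(V₂/V₁)/ln(z₂/z₁) = ln(15.4/11.7)/ln(82.0/13.0) = 0.27478/1.84177 = 0.1492
Extrapolate from 82.0 m to 140.0 m: V₃ = 15.4 × (140.0/82.0)^0.1492 = 15.4 × 1.0831 = 16.6794 m/s

16.7 m/s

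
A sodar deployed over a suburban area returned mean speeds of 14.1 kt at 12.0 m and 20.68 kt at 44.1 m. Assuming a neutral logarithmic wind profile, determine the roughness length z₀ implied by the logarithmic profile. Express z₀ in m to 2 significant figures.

Log law: V(z) ∝ ln(z/z₀). With r = V₁/V₂ = 14.1/20.68 = 0.68182,
r · ln(z₂/z₀) = ln(z₁/z₀) ⇒ ln z₀ = (ln z₁ − r·ln z₂)/(1 − r)
ln z₀ = (2.48491 − 0.68182×3.78646) / 0.31818 = -0.3041
z₀ = exp(-0.3041) = 0.7378 m

z₀ ≈ 0.74 m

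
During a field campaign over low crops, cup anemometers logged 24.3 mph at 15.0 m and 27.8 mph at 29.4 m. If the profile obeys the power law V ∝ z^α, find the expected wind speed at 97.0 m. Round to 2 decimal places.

35.29 mph

First find α: α = ln(V₂/V₁)/ln(z₂/z₁) = ln(27.8/24.3)/ln(29.4/15.0) = 0.13456/0.67294 = 0.2000
Extrapolate from 29.4 m to 97.0 m: V₃ = 27.8 × (97.0/29.4)^0.2000 = 27.8 × 1.2696 = 35.2945 mph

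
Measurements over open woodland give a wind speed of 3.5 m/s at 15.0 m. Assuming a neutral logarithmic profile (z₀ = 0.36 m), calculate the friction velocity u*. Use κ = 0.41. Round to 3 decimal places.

Log law: V(z) = (u*/κ) · ln(z/z₀) ⇒ u* = κ · V / ln(z/z₀)
u* = 0.41 × 3.5 / ln(15.0/0.36) = 0.41 × 3.5 / 3.7297
   = 1.4350 / 3.7297 = 0.3847 m/s

u* ≈ 0.385 m/s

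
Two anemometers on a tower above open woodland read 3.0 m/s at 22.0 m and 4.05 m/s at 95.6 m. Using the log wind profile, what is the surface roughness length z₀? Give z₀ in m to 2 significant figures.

Log law: V(z) ∝ ln(z/z₀). With r = V₁/V₂ = 3.0/4.05 = 0.74074,
r · ln(z₂/z₀) = ln(z₁/z₀) ⇒ ln z₀ = (ln z₁ − r·ln z₂)/(1 − r)
ln z₀ = (3.09104 − 0.74074×4.56017) / 0.25926 = -1.1065
z₀ = exp(-1.1065) = 0.3307 m

z₀ ≈ 0.33 m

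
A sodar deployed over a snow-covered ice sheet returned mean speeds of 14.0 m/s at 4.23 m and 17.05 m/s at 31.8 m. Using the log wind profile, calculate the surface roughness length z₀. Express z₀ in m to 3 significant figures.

Log law: V(z) ∝ ln(z/z₀). With r = V₁/V₂ = 14.0/17.05 = 0.82111,
r · ln(z₂/z₀) = ln(z₁/z₀) ⇒ ln z₀ = (ln z₁ − r·ln z₂)/(1 − r)
ln z₀ = (1.44220 − 0.82111×3.45947) / 0.17889 = -7.8174
z₀ = exp(-7.8174) = 0.0004027 m

z₀ ≈ 0.000403 m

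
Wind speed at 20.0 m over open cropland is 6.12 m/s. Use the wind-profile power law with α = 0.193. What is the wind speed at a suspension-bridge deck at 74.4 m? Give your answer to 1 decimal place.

7.9 m/s

Power-law profile: V₂ = V₁ · (z₂/z₁)^α
V₂ = 6.12 × (74.4/20.0)^0.193 = 6.12 × (3.7200)^0.193
    = 6.12 × 1.2886 = 7.8862 m/s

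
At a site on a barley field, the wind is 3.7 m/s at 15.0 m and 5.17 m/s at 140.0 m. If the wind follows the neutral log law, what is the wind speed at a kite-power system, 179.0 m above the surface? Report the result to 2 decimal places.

Log law: V ∝ ln(z/z₀). From the pair, with r = V₁/V₂ = 0.71567,
ln z₀ = (ln z₁ − r·ln z₂)/(1 − r) = (2.7081 − 0.71567×4.9416)/0.28433 = -2.9139 → z₀ = 0.05426 m
V₃ = V₁ · ln(z₃/z₀)/ln(z₁/z₀) = 3.7 × 8.1013/5.6220 = 5.3317 m/s

5.33 m/s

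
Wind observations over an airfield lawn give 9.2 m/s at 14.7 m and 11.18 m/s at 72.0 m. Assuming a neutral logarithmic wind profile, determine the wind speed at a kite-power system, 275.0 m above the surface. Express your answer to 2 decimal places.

12.85 m/s

Log law: V ∝ ln(z/z₀). From the pair, with r = V₁/V₂ = 0.82290,
ln z₀ = (ln z₁ − r·ln z₂)/(1 − r) = (2.6878 − 0.82290×4.2767)/0.17710 = -4.6945 → z₀ = 0.009145 m
V₃ = V₁ · ln(z₃/z₀)/ln(z₁/z₀) = 9.2 × 10.3113/7.3824 = 12.8501 m/s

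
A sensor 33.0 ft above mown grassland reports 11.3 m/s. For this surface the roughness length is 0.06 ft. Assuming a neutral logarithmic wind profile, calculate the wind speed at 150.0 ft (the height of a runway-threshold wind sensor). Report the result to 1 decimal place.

14.0 m/s

Log law: V(z) ∝ ln(z/z₀), so V₂/V₁ = ln(z₂/z₀) / ln(z₁/z₀).
ln(150.0/0.06) = 7.8240, ln(33.0/0.06) = 6.3099
V₂ = 11.3 × 7.8240/6.3099 = 11.3 × 1.2400 = 14.0115 m/s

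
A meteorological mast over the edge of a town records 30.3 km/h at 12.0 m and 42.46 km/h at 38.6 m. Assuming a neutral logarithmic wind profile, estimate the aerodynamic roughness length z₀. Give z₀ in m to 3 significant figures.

z₀ ≈ 0.653 m

Log law: V(z) ∝ ln(z/z₀). With r = V₁/V₂ = 30.3/42.46 = 0.71361,
r · ln(z₂/z₀) = ln(z₁/z₀) ⇒ ln z₀ = (ln z₁ − r·ln z₂)/(1 − r)
ln z₀ = (2.48491 − 0.71361×3.65325) / 0.28639 = -0.4263
z₀ = exp(-0.4263) = 0.6529 m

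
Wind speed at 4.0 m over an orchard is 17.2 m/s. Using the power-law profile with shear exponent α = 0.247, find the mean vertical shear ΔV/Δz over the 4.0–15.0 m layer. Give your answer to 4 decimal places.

0.6037 m/s/m

Power law: V₂ = V₁ · (z₂/z₁)^α = 17.2 × (3.7500)^0.247 = 23.8404 m/s
ΔV/Δz = (23.8404 − 17.2)/(15.0 − 4.0) = 6.6404/11.0000 = 0.60368 m/s/m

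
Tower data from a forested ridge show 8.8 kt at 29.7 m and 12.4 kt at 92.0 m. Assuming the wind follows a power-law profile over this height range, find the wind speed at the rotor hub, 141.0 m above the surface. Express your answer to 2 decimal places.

14.11 kt

First find α: α = ln(V₂/V₁)/ln(z₂/z₁) = ln(12.4/8.8)/ln(92.0/29.7) = 0.34294/1.13064 = 0.3033
Extrapolate from 92.0 m to 141.0 m: V₃ = 12.4 × (141.0/92.0)^0.3033 = 12.4 × 1.1383 = 14.1145 kt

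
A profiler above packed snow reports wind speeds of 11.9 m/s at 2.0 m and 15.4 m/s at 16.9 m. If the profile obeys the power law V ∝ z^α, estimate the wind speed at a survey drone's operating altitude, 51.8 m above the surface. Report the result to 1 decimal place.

First find α: α = ln(V₂/V₁)/ln(z₂/z₁) = ln(15.4/11.9)/ln(16.9/2.0) = 0.25783/2.13417 = 0.1208
Extrapolate from 16.9 m to 51.8 m: V₃ = 15.4 × (51.8/16.9)^0.1208 = 15.4 × 1.1449 = 17.6314 m/s

17.6 m/s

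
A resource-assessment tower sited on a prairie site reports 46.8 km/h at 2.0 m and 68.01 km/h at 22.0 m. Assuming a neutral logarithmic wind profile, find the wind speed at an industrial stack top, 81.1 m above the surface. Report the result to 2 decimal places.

Log law: V ∝ ln(z/z₀). From the pair, with r = V₁/V₂ = 0.68813,
ln z₀ = (ln z₁ − r·ln z₂)/(1 − r) = (0.6931 − 0.68813×3.0910)/0.31187 = -4.5978 → z₀ = 0.01007 m
V₃ = V₁ · ln(z₃/z₀)/ln(z₁/z₀) = 46.8 × 8.9935/5.2910 = 79.5499 km/h

79.55 km/h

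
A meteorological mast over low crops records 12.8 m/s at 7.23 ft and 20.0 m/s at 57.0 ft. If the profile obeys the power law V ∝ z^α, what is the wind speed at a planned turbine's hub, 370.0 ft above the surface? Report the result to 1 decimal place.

30.0 m/s

First find α: α = ln(V₂/V₁)/ln(z₂/z₁) = ln(20.0/12.8)/ln(57.0/7.23) = 0.44629/2.06481 = 0.2161
Extrapolate from 57.0 ft to 370.0 ft: V₃ = 20.0 × (370.0/57.0)^0.2161 = 20.0 × 1.4982 = 29.9644 m/s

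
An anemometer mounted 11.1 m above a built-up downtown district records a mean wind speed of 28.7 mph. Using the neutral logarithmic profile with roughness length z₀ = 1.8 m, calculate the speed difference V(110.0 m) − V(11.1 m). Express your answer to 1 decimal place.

Log law: V₂ = V₁ · ln(z₂/z₀)/ln(z₁/z₀) = 28.7 × 4.1127/1.8192 = 64.8840 mph
ΔV = 64.8840 − 28.7 = 36.1840 mph

36.2 mph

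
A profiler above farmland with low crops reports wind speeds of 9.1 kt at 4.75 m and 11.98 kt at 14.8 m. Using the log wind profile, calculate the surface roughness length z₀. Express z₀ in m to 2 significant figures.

z₀ ≈ 0.13 m

Log law: V(z) ∝ ln(z/z₀). With r = V₁/V₂ = 9.1/11.98 = 0.75960,
r · ln(z₂/z₀) = ln(z₁/z₀) ⇒ ln z₀ = (ln z₁ − r·ln z₂)/(1 − r)
ln z₀ = (1.55814 − 0.75960×2.69463) / 0.24040 = -2.0328
z₀ = exp(-2.0328) = 0.1310 m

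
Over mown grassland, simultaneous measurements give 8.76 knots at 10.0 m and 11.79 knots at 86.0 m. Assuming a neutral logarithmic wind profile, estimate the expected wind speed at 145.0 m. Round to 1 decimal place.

12.5 knots

Log law: V ∝ ln(z/z₀). From the pair, with r = V₁/V₂ = 0.74300,
ln z₀ = (ln z₁ − r·ln z₂)/(1 − r) = (2.3026 − 0.74300×4.4543)/0.25700 = -3.9184 → z₀ = 0.01987 m
V₃ = V₁ · ln(z₃/z₀)/ln(z₁/z₀) = 8.76 × 8.8951/6.2209 = 12.5256 knots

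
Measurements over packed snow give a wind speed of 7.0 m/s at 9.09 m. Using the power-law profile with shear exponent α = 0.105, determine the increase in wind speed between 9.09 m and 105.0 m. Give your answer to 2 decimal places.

Power law: V₂ = V₁ · (z₂/z₁)^α = 7.0 × (11.5512)^0.105 = 9.0505 m/s
ΔV = 9.0505 − 7.0 = 2.0505 m/s

2.05 m/s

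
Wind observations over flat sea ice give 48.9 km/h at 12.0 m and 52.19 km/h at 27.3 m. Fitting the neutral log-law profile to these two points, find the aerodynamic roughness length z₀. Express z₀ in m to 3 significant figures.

Log law: V(z) ∝ ln(z/z₀). With r = V₁/V₂ = 48.9/52.19 = 0.93696,
r · ln(z₂/z₀) = ln(z₁/z₀) ⇒ ln z₀ = (ln z₁ − r·ln z₂)/(1 − r)
ln z₀ = (2.48491 − 0.93696×3.30689) / 0.06304 = -9.7324
z₀ = exp(-9.7324) = 0.00005933 m

z₀ ≈ 0.0000593 m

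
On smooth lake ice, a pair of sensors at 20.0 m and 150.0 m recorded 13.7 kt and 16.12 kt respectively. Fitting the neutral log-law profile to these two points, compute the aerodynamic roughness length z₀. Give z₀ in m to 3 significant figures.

z₀ ≈ 0.000222 m

Log law: V(z) ∝ ln(z/z₀). With r = V₁/V₂ = 13.7/16.12 = 0.84988,
r · ln(z₂/z₀) = ln(z₁/z₀) ⇒ ln z₀ = (ln z₁ − r·ln z₂)/(1 − r)
ln z₀ = (2.99573 − 0.84988×5.01064) / 0.15012 = -8.4110
z₀ = exp(-8.4110) = 0.0002224 m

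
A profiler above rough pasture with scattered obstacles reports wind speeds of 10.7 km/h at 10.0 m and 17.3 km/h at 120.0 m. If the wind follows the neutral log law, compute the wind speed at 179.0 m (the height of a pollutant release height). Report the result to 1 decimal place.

Log law: V ∝ ln(z/z₀). From the pair, with r = V₁/V₂ = 0.61850,
ln z₀ = (ln z₁ − r·ln z₂)/(1 − r) = (2.3026 − 0.61850×4.7875)/0.38150 = -1.7260 → z₀ = 0.1780 m
V₃ = V₁ · ln(z₃/z₀)/ln(z₁/z₀) = 10.7 × 6.9134/4.0286 = 18.3621 km/h

18.4 km/h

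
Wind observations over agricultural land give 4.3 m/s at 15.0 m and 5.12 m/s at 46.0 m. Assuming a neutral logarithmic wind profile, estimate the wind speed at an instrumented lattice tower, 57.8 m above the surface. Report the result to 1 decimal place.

Log law: V ∝ ln(z/z₀). From the pair, with r = V₁/V₂ = 0.83984,
ln z₀ = (ln z₁ − r·ln z₂)/(1 − r) = (2.7081 − 0.83984×3.8286)/0.16016 = -3.1682 → z₀ = 0.04208 m
V₃ = V₁ · ln(z₃/z₀)/ln(z₁/z₀) = 4.3 × 7.2252/5.8763 = 5.2871 m/s

5.3 m/s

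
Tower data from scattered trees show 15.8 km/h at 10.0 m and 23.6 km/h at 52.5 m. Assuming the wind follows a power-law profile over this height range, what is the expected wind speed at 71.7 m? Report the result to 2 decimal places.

First find α: α = ln(V₂/V₁)/ln(z₂/z₁) = ln(23.6/15.8)/ln(52.5/10.0) = 0.40124/1.65823 = 0.2420
Extrapolate from 52.5 m to 71.7 m: V₃ = 23.6 × (71.7/52.5)^0.2420 = 23.6 × 1.0783 = 25.4486 km/h

25.45 km/h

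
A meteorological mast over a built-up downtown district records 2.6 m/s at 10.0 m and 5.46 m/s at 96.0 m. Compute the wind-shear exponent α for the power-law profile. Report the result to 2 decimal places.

Power law: V₂/V₁ = (z₂/z₁)^α ⇒ α = ln(V₂/V₁) / ln(z₂/z₁)
α = ln(5.46/2.6) / ln(96.0/10.0) = ln(2.1000) / ln(9.6000)
  = 0.74194 / 2.26176 = 0.32803

α ≈ 0.33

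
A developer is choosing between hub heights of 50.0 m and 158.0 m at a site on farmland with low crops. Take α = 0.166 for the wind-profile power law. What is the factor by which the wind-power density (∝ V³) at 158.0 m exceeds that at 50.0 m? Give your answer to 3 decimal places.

1.774

Speed ratio: V_B/V_A = (z_B/z_A)^α = (158.0/50.0)^0.166 = (3.1600)^0.166 = 1.21045
Power-density ratio: P_B/P_A = (V_B/V_A)³ = (1.21045)³ = 1.77355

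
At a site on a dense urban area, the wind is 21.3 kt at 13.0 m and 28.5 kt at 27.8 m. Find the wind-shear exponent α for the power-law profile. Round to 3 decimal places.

α ≈ 0.383

Power law: V₂/V₁ = (z₂/z₁)^α ⇒ α = ln(V₂/V₁) / ln(z₂/z₁)
α = ln(28.5/21.3) / ln(27.8/13.0) = ln(1.3380) / ln(2.1385)
  = 0.29120 / 0.76009 = 0.38311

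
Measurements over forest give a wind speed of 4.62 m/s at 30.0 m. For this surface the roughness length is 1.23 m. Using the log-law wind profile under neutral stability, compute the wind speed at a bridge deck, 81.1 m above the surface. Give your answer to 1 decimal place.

Log law: V(z) ∝ ln(z/z₀), so V₂/V₁ = ln(z₂/z₀) / ln(z₁/z₀).
ln(81.1/1.23) = 4.1887, ln(30.0/1.23) = 3.1942
V₂ = 4.62 × 4.1887/3.1942 = 4.62 × 1.3113 = 6.0584 m/s

6.1 m/s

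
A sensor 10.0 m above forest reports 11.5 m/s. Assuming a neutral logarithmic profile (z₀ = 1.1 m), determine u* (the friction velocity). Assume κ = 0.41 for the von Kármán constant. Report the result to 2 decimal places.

u* ≈ 2.14 m/s

Log law: V(z) = (u*/κ) · ln(z/z₀) ⇒ u* = κ · V / ln(z/z₀)
u* = 0.41 × 11.5 / ln(10.0/1.1) = 0.41 × 11.5 / 2.2073
   = 4.7150 / 2.2073 = 2.1361 m/s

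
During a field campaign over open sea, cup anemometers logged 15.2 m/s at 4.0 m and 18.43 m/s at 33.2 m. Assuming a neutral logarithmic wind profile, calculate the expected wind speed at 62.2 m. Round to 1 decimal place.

Log law: V ∝ ln(z/z₀). From the pair, with r = V₁/V₂ = 0.82474,
ln z₀ = (ln z₁ − r·ln z₂)/(1 − r) = (1.3863 − 0.82474×3.5025)/0.17526 = -8.5726 → z₀ = 0.0001892 m
V₃ = V₁ · ln(z₃/z₀)/ln(z₁/z₀) = 15.2 × 12.7029/9.9588 = 19.3882 m/s

19.4 m/s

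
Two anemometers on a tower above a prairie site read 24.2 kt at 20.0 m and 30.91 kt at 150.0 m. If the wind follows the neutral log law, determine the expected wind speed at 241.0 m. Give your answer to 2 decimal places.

32.49 kt

Log law: V ∝ ln(z/z₀). From the pair, with r = V₁/V₂ = 0.78292,
ln z₀ = (ln z₁ − r·ln z₂)/(1 − r) = (2.9957 − 0.78292×5.0106)/0.21708 = -4.2711 → z₀ = 0.01397 m
V₃ = V₁ · ln(z₃/z₀)/ln(z₁/z₀) = 24.2 × 9.7559/7.2669 = 32.4890 kt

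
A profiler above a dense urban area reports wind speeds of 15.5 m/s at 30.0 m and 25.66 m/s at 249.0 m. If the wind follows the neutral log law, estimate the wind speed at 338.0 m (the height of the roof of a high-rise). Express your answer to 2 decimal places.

27.13 m/s

Log law: V ∝ ln(z/z₀). From the pair, with r = V₁/V₂ = 0.60405,
ln z₀ = (ln z₁ − r·ln z₂)/(1 − r) = (3.4012 − 0.60405×5.5175)/0.39595 = 0.1727 → z₀ = 1.188 m
V₃ = V₁ · ln(z₃/z₀)/ln(z₁/z₀) = 15.5 × 5.6504/3.2285 = 27.1271 m/s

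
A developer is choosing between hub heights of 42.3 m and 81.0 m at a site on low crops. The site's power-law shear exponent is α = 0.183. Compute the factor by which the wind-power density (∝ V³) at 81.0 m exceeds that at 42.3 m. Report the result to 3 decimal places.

1.429

Speed ratio: V_B/V_A = (z_B/z_A)^α = (81.0/42.3)^0.183 = (1.9149)^0.183 = 1.12624
Power-density ratio: P_B/P_A = (V_B/V_A)³ = (1.12624)³ = 1.42856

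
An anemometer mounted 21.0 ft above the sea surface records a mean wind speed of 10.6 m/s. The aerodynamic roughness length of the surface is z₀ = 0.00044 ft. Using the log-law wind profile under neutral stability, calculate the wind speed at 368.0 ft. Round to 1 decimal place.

13.4 m/s

Log law: V(z) ∝ ln(z/z₀), so V₂/V₁ = ln(z₂/z₀) / ln(z₁/z₀).
ln(368.0/0.00044) = 13.6368, ln(21.0/0.00044) = 10.7733
V₂ = 10.6 × 13.6368/10.7733 = 10.6 × 1.2658 = 13.4175 m/s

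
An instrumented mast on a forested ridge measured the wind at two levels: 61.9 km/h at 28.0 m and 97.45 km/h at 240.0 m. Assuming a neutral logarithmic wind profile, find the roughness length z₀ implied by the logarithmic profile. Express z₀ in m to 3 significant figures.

Log law: V(z) ∝ ln(z/z₀). With r = V₁/V₂ = 61.9/97.45 = 0.63520,
r · ln(z₂/z₀) = ln(z₁/z₀) ⇒ ln z₀ = (ln z₁ − r·ln z₂)/(1 − r)
ln z₀ = (3.33220 − 0.63520×5.48064) / 0.36480 = -0.4087
z₀ = exp(-0.4087) = 0.6645 m

z₀ ≈ 0.665 m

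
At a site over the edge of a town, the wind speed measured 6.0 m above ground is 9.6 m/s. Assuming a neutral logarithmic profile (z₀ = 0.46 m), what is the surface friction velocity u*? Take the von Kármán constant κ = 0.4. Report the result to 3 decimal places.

Log law: V(z) = (u*/κ) · ln(z/z₀) ⇒ u* = κ · V / ln(z/z₀)
u* = 0.4 × 9.6 / ln(6.0/0.46) = 0.4 × 9.6 / 2.5683
   = 3.8400 / 2.5683 = 1.4952 m/s

u* ≈ 1.495 m/s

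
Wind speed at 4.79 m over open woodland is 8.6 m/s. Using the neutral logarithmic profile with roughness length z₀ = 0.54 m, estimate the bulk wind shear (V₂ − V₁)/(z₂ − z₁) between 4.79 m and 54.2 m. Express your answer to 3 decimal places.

Log law: V₂ = V₁ · ln(z₂/z₀)/ln(z₁/z₀) = 8.6 × 4.6089/2.1827 = 18.1591 m/s
ΔV/Δz = (18.1591 − 8.6)/(54.2 − 4.79) = 9.5591/49.4100 = 0.19347 m/s/m

0.193 m/s/m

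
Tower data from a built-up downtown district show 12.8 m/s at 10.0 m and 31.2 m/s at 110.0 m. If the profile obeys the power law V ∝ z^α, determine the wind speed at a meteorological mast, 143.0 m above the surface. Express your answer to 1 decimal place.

First find α: α = ln(V₂/V₁)/ln(z₂/z₁) = ln(31.2/12.8)/ln(110.0/10.0) = 0.89097/2.39790 = 0.3716
Extrapolate from 110.0 m to 143.0 m: V₃ = 31.2 × (143.0/110.0)^0.3716 = 31.2 × 1.1024 = 34.3947 m/s

34.4 m/s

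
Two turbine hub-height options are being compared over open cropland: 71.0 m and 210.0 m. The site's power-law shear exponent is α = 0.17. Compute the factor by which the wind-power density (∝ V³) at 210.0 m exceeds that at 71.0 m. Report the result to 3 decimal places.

Speed ratio: V_B/V_A = (z_B/z_A)^α = (210.0/71.0)^0.17 = (2.9577)^0.17 = 1.20244
Power-density ratio: P_B/P_A = (V_B/V_A)³ = (1.20244)³ = 1.73856

1.739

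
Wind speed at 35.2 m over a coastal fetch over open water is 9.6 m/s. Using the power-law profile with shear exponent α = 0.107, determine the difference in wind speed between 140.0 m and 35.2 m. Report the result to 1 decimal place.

Power law: V₂ = V₁ · (z₂/z₁)^α = 9.6 × (3.9773)^0.107 = 11.1282 m/s
ΔV = 11.1282 − 9.6 = 1.5282 m/s

1.5 m/s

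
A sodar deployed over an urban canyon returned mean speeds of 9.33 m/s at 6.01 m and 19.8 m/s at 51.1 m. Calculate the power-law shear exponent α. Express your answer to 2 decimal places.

Power law: V₂/V₁ = (z₂/z₁)^α ⇒ α = ln(V₂/V₁) / ln(z₂/z₁)
α = ln(19.8/9.33) / ln(51.1/6.01) = ln(2.1222) / ln(8.5025)
  = 0.75245 / 2.14036 = 0.35155

α ≈ 0.35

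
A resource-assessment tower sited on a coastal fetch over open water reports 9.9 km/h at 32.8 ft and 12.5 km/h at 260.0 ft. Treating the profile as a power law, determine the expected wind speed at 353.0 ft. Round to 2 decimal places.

12.94 km/h

First find α: α = ln(V₂/V₁)/ln(z₂/z₁) = ln(12.5/9.9)/ln(260.0/32.8) = 0.23319/2.07025 = 0.1126
Extrapolate from 260.0 ft to 353.0 ft: V₃ = 12.5 × (353.0/260.0)^0.1126 = 12.5 × 1.0350 = 12.9380 km/h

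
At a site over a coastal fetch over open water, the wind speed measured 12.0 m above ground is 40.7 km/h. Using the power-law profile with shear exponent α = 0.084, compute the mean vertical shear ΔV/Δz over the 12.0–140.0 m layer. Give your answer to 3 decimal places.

Power law: V₂ = V₁ · (z₂/z₁)^α = 40.7 × (11.6667)^0.084 = 50.0286 km/h
ΔV/Δz = (50.0286 − 40.7)/(140.0 − 12.0) = 9.3286/128.0000 = 0.07288 km/h/m

0.073 km/h/m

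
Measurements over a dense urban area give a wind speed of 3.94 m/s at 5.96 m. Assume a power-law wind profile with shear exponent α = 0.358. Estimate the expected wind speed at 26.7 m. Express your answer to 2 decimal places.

Power-law profile: V₂ = V₁ · (z₂/z₁)^α
V₂ = 3.94 × (26.7/5.96)^0.358 = 3.94 × (4.4799)^0.358
    = 3.94 × 1.7106 = 6.7398 m/s

6.74 m/s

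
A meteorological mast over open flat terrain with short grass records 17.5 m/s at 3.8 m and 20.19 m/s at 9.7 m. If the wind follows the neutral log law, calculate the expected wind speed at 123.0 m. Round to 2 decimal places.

Log law: V ∝ ln(z/z₀). From the pair, with r = V₁/V₂ = 0.86677,
ln z₀ = (ln z₁ − r·ln z₂)/(1 − r) = (1.3350 − 0.86677×2.2721)/0.13323 = -4.7615 → z₀ = 0.008552 m
V₃ = V₁ · ln(z₃/z₀)/ln(z₁/z₀) = 17.5 × 9.5737/6.0965 = 27.4812 m/s

27.48 m/s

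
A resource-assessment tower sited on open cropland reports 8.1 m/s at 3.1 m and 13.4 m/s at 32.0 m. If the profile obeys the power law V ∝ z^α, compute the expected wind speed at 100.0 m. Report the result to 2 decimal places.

17.13 m/s

First find α: α = ln(V₂/V₁)/ln(z₂/z₁) = ln(13.4/8.1)/ln(32.0/3.1) = 0.50339/2.33433 = 0.2156
Extrapolate from 32.0 m to 100.0 m: V₃ = 13.4 × (100.0/32.0)^0.2156 = 13.4 × 1.2785 = 17.1324 m/s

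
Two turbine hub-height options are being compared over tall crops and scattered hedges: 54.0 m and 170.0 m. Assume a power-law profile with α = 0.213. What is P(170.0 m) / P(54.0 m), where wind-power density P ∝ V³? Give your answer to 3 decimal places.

Speed ratio: V_B/V_A = (z_B/z_A)^α = (170.0/54.0)^0.213 = (3.1481)^0.213 = 1.27669
Power-density ratio: P_B/P_A = (V_B/V_A)³ = (1.27669)³ = 2.08093

2.081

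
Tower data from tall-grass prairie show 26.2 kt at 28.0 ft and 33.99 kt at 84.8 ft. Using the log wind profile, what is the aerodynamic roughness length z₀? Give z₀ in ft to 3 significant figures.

z₀ ≈ 0.674 ft

Log law: V(z) ∝ ln(z/z₀). With r = V₁/V₂ = 26.2/33.99 = 0.77081,
r · ln(z₂/z₀) = ln(z₁/z₀) ⇒ ln z₀ = (ln z₁ − r·ln z₂)/(1 − r)
ln z₀ = (3.33220 − 0.77081×4.44030) / 0.22919 = -0.3946
z₀ = exp(-0.3946) = 0.6739 ft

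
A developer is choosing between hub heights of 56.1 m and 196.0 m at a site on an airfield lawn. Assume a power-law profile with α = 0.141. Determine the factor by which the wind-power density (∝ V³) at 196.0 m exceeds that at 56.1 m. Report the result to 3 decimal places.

Speed ratio: V_B/V_A = (z_B/z_A)^α = (196.0/56.1)^0.141 = (3.4938)^0.141 = 1.19290
Power-density ratio: P_B/P_A = (V_B/V_A)³ = (1.19290)³ = 1.69751

1.698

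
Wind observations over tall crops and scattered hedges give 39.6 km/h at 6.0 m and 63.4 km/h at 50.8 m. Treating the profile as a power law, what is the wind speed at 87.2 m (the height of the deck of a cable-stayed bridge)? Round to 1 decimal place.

71.4 km/h

First find α: α = ln(V₂/V₁)/ln(z₂/z₁) = ln(63.4/39.6)/ln(50.8/6.0) = 0.47063/2.13614 = 0.2203
Extrapolate from 50.8 m to 87.2 m: V₃ = 63.4 × (87.2/50.8)^0.2203 = 63.4 × 1.1264 = 71.4148 km/h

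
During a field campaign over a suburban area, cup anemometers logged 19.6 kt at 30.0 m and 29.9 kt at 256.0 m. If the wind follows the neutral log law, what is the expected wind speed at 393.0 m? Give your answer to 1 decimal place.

32.0 kt

Log law: V ∝ ln(z/z₀). From the pair, with r = V₁/V₂ = 0.65552,
ln z₀ = (ln z₁ − r·ln z₂)/(1 − r) = (3.4012 − 0.65552×5.5452)/0.34448 = -0.6786 → z₀ = 0.5073 m
V₃ = V₁ · ln(z₃/z₀)/ln(z₁/z₀) = 19.6 × 6.6524/4.0798 = 31.9592 kt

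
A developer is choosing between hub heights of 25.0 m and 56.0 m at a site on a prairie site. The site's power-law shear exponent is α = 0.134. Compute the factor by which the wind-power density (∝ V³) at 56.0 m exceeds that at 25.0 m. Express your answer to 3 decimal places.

Speed ratio: V_B/V_A = (z_B/z_A)^α = (56.0/25.0)^0.134 = (2.2400)^0.134 = 1.11412
Power-density ratio: P_B/P_A = (V_B/V_A)³ = (1.11412)³ = 1.38293

1.383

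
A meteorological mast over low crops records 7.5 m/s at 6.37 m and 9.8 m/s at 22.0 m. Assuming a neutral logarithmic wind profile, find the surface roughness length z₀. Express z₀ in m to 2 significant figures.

Log law: V(z) ∝ ln(z/z₀). With r = V₁/V₂ = 7.5/9.8 = 0.76531,
r · ln(z₂/z₀) = ln(z₁/z₀) ⇒ ln z₀ = (ln z₁ − r·ln z₂)/(1 − r)
ln z₀ = (1.85160 − 0.76531×3.09104) / 0.23469 = -2.1901
z₀ = exp(-2.1901) = 0.1119 m

z₀ ≈ 0.11 m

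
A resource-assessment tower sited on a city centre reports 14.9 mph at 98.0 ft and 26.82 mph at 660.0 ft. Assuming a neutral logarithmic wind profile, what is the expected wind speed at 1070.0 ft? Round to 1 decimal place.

29.8 mph

Log law: V ∝ ln(z/z₀). From the pair, with r = V₁/V₂ = 0.55556,
ln z₀ = (ln z₁ − r·ln z₂)/(1 − r) = (4.5850 − 0.55556×6.4922)/0.44444 = 2.2009 → z₀ = 9.033 ft
V₃ = V₁ · ln(z₃/z₀)/ln(z₁/z₀) = 14.9 × 4.7745/2.3841 = 29.8397 mph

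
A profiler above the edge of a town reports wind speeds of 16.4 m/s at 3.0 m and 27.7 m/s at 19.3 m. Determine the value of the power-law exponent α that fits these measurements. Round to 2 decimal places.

α ≈ 0.28

Power law: V₂/V₁ = (z₂/z₁)^α ⇒ α = ln(V₂/V₁) / ln(z₂/z₁)
α = ln(27.7/16.4) / ln(19.3/3.0) = ln(1.6890) / ln(6.4333)
  = 0.52415 / 1.86149 = 0.28158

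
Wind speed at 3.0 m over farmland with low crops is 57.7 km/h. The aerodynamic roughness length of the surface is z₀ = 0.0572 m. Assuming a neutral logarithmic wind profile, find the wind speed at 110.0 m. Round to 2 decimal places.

110.18 km/h

Log law: V(z) ∝ ln(z/z₀), so V₂/V₁ = ln(z₂/z₀) / ln(z₁/z₀).
ln(110.0/0.0572) = 7.5617, ln(3.0/0.0572) = 3.9598
V₂ = 57.7 × 7.5617/3.9598 = 57.7 × 1.9096 = 110.1842 km/h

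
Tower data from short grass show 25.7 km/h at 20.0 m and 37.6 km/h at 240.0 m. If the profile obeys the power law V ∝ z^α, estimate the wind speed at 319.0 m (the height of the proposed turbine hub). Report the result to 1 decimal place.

First find α: α = ln(V₂/V₁)/ln(z₂/z₁) = ln(37.6/25.7)/ln(240.0/20.0) = 0.38051/2.48491 = 0.1531
Extrapolate from 240.0 m to 319.0 m: V₃ = 37.6 × (319.0/240.0)^0.1531 = 37.6 × 1.0445 = 39.2746 km/h

39.3 km/h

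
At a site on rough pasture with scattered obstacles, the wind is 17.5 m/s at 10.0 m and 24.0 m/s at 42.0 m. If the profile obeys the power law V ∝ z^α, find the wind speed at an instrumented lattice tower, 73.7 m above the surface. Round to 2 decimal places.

First find α: α = ln(V₂/V₁)/ln(z₂/z₁) = ln(24.0/17.5)/ln(42.0/10.0) = 0.31585/1.43508 = 0.2201
Extrapolate from 42.0 m to 73.7 m: V₃ = 24.0 × (73.7/42.0)^0.2201 = 24.0 × 1.1318 = 27.1620 m/s

27.16 m/s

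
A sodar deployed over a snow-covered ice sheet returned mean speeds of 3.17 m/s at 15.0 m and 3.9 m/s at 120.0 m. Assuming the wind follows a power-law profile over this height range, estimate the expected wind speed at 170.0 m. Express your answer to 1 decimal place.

First find α: α = ln(V₂/V₁)/ln(z₂/z₁) = ln(3.9/3.17)/ln(120.0/15.0) = 0.20724/2.07944 = 0.0997
Extrapolate from 120.0 m to 170.0 m: V₃ = 3.9 × (170.0/120.0)^0.0997 = 3.9 × 1.0353 = 4.0378 m/s

4.0 m/s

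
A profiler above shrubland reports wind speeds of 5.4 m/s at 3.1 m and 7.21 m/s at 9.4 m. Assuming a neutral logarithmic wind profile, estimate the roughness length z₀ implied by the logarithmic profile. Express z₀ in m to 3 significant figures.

Log law: V(z) ∝ ln(z/z₀). With r = V₁/V₂ = 5.4/7.21 = 0.74896,
r · ln(z₂/z₀) = ln(z₁/z₀) ⇒ ln z₀ = (ln z₁ − r·ln z₂)/(1 − r)
ln z₀ = (1.13140 − 0.74896×2.24071) / 0.25104 = -2.1781
z₀ = exp(-2.1781) = 0.1133 m

z₀ ≈ 0.113 m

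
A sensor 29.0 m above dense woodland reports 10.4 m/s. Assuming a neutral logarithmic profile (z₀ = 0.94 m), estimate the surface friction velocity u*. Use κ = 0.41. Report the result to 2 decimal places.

u* ≈ 1.24 m/s

Log law: V(z) = (u*/κ) · ln(z/z₀) ⇒ u* = κ · V / ln(z/z₀)
u* = 0.41 × 10.4 / ln(29.0/0.94) = 0.41 × 10.4 / 3.4292
   = 4.2640 / 3.4292 = 1.2434 m/s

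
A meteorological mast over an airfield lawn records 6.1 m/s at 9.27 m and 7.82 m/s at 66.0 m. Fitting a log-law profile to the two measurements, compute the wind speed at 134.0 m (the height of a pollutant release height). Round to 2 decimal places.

Log law: V ∝ ln(z/z₀). From the pair, with r = V₁/V₂ = 0.78005,
ln z₀ = (ln z₁ − r·ln z₂)/(1 − r) = (2.2268 − 0.78005×4.1897)/0.21995 = -4.7346 → z₀ = 0.008786 m
V₃ = V₁ · ln(z₃/z₀)/ln(z₁/z₀) = 6.1 × 9.6324/6.9613 = 8.4406 m/s

8.44 m/s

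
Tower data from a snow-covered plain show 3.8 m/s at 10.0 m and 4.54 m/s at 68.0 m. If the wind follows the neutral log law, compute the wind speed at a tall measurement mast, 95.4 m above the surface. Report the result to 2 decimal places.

4.67 m/s

Log law: V ∝ ln(z/z₀). From the pair, with r = V₁/V₂ = 0.83700,
ln z₀ = (ln z₁ − r·ln z₂)/(1 − r) = (2.3026 − 0.83700×4.2195)/0.16300 = -7.5411 → z₀ = 0.0005308 m
V₃ = V₁ · ln(z₃/z₀)/ln(z₁/z₀) = 3.8 × 12.0992/9.8437 = 4.6707 m/s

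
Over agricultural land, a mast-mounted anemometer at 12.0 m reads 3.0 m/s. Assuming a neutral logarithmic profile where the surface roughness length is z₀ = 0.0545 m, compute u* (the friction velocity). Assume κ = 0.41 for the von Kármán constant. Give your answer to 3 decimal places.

Log law: V(z) = (u*/κ) · ln(z/z₀) ⇒ u* = κ · V / ln(z/z₀)
u* = 0.41 × 3.0 / ln(12.0/0.0545) = 0.41 × 3.0 / 5.3945
   = 1.2300 / 5.3945 = 0.2280 m/s

u* ≈ 0.228 m/s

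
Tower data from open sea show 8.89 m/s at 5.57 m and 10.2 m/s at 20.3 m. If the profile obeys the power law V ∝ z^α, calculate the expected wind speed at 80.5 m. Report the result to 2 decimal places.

First find α: α = ln(V₂/V₁)/ln(z₂/z₁) = ln(10.2/8.89)/ln(20.3/5.57) = 0.13746/1.29323 = 0.1063
Extrapolate from 20.3 m to 80.5 m: V₃ = 10.2 × (80.5/20.3)^0.1063 = 10.2 × 1.1577 = 11.8085 m/s

11.81 m/s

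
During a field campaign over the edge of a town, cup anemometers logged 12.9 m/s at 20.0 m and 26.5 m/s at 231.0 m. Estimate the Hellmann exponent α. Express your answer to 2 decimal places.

α ≈ 0.29

Power law: V₂/V₁ = (z₂/z₁)^α ⇒ α = ln(V₂/V₁) / ln(z₂/z₁)
α = ln(26.5/12.9) / ln(231.0/20.0) = ln(2.0543) / ln(11.5500)
  = 0.71992 / 2.44669 = 0.29424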